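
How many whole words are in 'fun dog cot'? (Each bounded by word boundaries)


Word boundaries (\b) mark the start/end of each word.
Text: 'fun dog cot'
Splitting by whitespace:
  Word 1: 'fun'
  Word 2: 'dog'
  Word 3: 'cot'
Total whole words: 3

3


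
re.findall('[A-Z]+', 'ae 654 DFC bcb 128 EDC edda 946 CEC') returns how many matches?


Pattern '[A-Z]+' finds one or more uppercase letters.
Text: 'ae 654 DFC bcb 128 EDC edda 946 CEC'
Scanning for matches:
  Match 1: 'DFC'
  Match 2: 'EDC'
  Match 3: 'CEC'
Total matches: 3

3


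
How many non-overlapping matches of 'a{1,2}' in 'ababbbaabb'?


Pattern 'a{1,2}' matches between 1 and 2 consecutive a's (greedy).
String: 'ababbbaabb'
Finding runs of a's and applying greedy matching:
  Run at pos 0: 'a' (length 1)
  Run at pos 2: 'a' (length 1)
  Run at pos 6: 'aa' (length 2)
Matches: ['a', 'a', 'aa']
Count: 3

3


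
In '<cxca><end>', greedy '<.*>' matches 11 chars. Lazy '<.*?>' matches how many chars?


Greedy '<.*>' tries to match as MUCH as possible.
Lazy '<.*?>' tries to match as LITTLE as possible.

String: '<cxca><end>'
Greedy '<.*>' starts at first '<' and extends to the LAST '>': '<cxca><end>' (11 chars)
Lazy '<.*?>' starts at first '<' and stops at the FIRST '>': '<cxca>' (6 chars)

6


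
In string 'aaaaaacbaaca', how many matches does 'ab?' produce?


Pattern 'ab?' matches 'a' optionally followed by 'b'.
String: 'aaaaaacbaaca'
Scanning left to right for 'a' then checking next char:
  Match 1: 'a' (a not followed by b)
  Match 2: 'a' (a not followed by b)
  Match 3: 'a' (a not followed by b)
  Match 4: 'a' (a not followed by b)
  Match 5: 'a' (a not followed by b)
  Match 6: 'a' (a not followed by b)
  Match 7: 'a' (a not followed by b)
  Match 8: 'a' (a not followed by b)
  Match 9: 'a' (a not followed by b)
Total matches: 9

9


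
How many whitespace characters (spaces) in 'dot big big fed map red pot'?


\s matches whitespace characters (spaces, tabs, etc.).
Text: 'dot big big fed map red pot'
This text has 7 words separated by spaces.
Number of spaces = number of words - 1 = 7 - 1 = 6

6


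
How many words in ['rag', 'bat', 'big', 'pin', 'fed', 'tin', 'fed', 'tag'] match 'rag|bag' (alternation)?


Alternation 'rag|bag' matches either 'rag' or 'bag'.
Checking each word:
  'rag' -> MATCH
  'bat' -> no
  'big' -> no
  'pin' -> no
  'fed' -> no
  'tin' -> no
  'fed' -> no
  'tag' -> no
Matches: ['rag']
Count: 1

1


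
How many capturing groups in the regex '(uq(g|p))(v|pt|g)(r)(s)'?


To count capturing groups, count each '(' that starts a group.
Pattern: '(uq(g|p))(v|pt|g)(r)(s)'
Walking through the pattern:
  Position 0: '(' -> group #1
  Position 3: '(' -> group #2
  Position 9: '(' -> group #3
  Position 17: '(' -> group #4
  Position 20: '(' -> group #5
Total capturing groups: 5

5


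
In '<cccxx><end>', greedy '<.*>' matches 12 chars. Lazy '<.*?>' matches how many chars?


Greedy '<.*>' tries to match as MUCH as possible.
Lazy '<.*?>' tries to match as LITTLE as possible.

String: '<cccxx><end>'
Greedy '<.*>' starts at first '<' and extends to the LAST '>': '<cccxx><end>' (12 chars)
Lazy '<.*?>' starts at first '<' and stops at the FIRST '>': '<cccxx>' (7 chars)

7


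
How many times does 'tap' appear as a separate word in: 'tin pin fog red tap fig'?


Scanning each word for exact match 'tap':
  Word 1: 'tin' -> no
  Word 2: 'pin' -> no
  Word 3: 'fog' -> no
  Word 4: 'red' -> no
  Word 5: 'tap' -> MATCH
  Word 6: 'fig' -> no
Total matches: 1

1


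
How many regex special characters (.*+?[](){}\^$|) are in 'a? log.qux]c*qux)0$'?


Regex special characters are: . * + ? [ ] ( ) { } \ ^ $ |
Scanning 'a? log.qux]c*qux)0$':
  pos 1: '?' -> SPECIAL
  pos 6: '.' -> SPECIAL
  pos 10: ']' -> SPECIAL
  pos 12: '*' -> SPECIAL
  pos 16: ')' -> SPECIAL
  pos 18: '$' -> SPECIAL
Special chars found: ['?', '.', ']', '*', ')', '$']
Total: 6

6


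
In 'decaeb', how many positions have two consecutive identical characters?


Looking for consecutive identical characters in 'decaeb':
  pos 0-1: 'd' vs 'e' -> different
  pos 1-2: 'e' vs 'c' -> different
  pos 2-3: 'c' vs 'a' -> different
  pos 3-4: 'a' vs 'e' -> different
  pos 4-5: 'e' vs 'b' -> different
Consecutive identical pairs: []
Count: 0

0


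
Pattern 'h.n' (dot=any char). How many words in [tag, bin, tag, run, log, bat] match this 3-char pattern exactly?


Pattern 'h.n' means: starts with 'h', any single char, ends with 'n'.
Checking each word (must be exactly 3 chars):
  'tag' (len=3): no
  'bin' (len=3): no
  'tag' (len=3): no
  'run' (len=3): no
  'log' (len=3): no
  'bat' (len=3): no
Matching words: []
Total: 0

0


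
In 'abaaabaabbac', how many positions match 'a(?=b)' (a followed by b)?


Lookahead 'a(?=b)' matches 'a' only when followed by 'b'.
String: 'abaaabaabbac'
Checking each position where char is 'a':
  pos 0: 'a' -> MATCH (next='b')
  pos 2: 'a' -> no (next='a')
  pos 3: 'a' -> no (next='a')
  pos 4: 'a' -> MATCH (next='b')
  pos 6: 'a' -> no (next='a')
  pos 7: 'a' -> MATCH (next='b')
  pos 10: 'a' -> no (next='c')
Matching positions: [0, 4, 7]
Count: 3

3


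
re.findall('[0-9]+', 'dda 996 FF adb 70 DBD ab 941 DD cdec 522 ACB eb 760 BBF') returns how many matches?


Pattern '[0-9]+' finds one or more digits.
Text: 'dda 996 FF adb 70 DBD ab 941 DD cdec 522 ACB eb 760 BBF'
Scanning for matches:
  Match 1: '996'
  Match 2: '70'
  Match 3: '941'
  Match 4: '522'
  Match 5: '760'
Total matches: 5

5


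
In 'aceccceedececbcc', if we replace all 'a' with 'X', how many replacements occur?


re.sub('a', 'X', text) replaces every occurrence of 'a' with 'X'.
Text: 'aceccceedececbcc'
Scanning for 'a':
  pos 0: 'a' -> replacement #1
Total replacements: 1

1


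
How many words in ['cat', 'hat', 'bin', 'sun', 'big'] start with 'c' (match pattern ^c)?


Pattern ^c anchors to start of word. Check which words begin with 'c':
  'cat' -> MATCH (starts with 'c')
  'hat' -> no
  'bin' -> no
  'sun' -> no
  'big' -> no
Matching words: ['cat']
Count: 1

1


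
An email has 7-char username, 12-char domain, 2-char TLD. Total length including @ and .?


An email address has format: username@domain.tld
Username length: 7
'@' character: 1
Domain length: 12
'.' character: 1
TLD length: 2
Total = 7 + 1 + 12 + 1 + 2 = 23

23


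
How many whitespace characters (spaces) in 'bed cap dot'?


\s matches whitespace characters (spaces, tabs, etc.).
Text: 'bed cap dot'
This text has 3 words separated by spaces.
Number of spaces = number of words - 1 = 3 - 1 = 2

2


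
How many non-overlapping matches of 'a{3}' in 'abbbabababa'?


Pattern 'a{3}' matches exactly 3 consecutive a's (greedy, non-overlapping).
String: 'abbbabababa'
Scanning for runs of a's:
  Run at pos 0: 'a' (length 1) -> 0 match(es)
  Run at pos 4: 'a' (length 1) -> 0 match(es)
  Run at pos 6: 'a' (length 1) -> 0 match(es)
  Run at pos 8: 'a' (length 1) -> 0 match(es)
  Run at pos 10: 'a' (length 1) -> 0 match(es)
Matches found: []
Total: 0

0


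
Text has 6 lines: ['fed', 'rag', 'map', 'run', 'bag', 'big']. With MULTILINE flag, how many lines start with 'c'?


With MULTILINE flag, ^ matches the start of each line.
Lines: ['fed', 'rag', 'map', 'run', 'bag', 'big']
Checking which lines start with 'c':
  Line 1: 'fed' -> no
  Line 2: 'rag' -> no
  Line 3: 'map' -> no
  Line 4: 'run' -> no
  Line 5: 'bag' -> no
  Line 6: 'big' -> no
Matching lines: []
Count: 0

0


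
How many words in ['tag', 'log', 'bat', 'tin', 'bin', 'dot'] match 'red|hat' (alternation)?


Alternation 'red|hat' matches either 'red' or 'hat'.
Checking each word:
  'tag' -> no
  'log' -> no
  'bat' -> no
  'tin' -> no
  'bin' -> no
  'dot' -> no
Matches: []
Count: 0

0


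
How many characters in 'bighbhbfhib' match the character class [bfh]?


Character class [bfh] matches any of: {b, f, h}
Scanning string 'bighbhbfhib' character by character:
  pos 0: 'b' -> MATCH
  pos 1: 'i' -> no
  pos 2: 'g' -> no
  pos 3: 'h' -> MATCH
  pos 4: 'b' -> MATCH
  pos 5: 'h' -> MATCH
  pos 6: 'b' -> MATCH
  pos 7: 'f' -> MATCH
  pos 8: 'h' -> MATCH
  pos 9: 'i' -> no
  pos 10: 'b' -> MATCH
Total matches: 8

8


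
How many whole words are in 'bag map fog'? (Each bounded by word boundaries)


Word boundaries (\b) mark the start/end of each word.
Text: 'bag map fog'
Splitting by whitespace:
  Word 1: 'bag'
  Word 2: 'map'
  Word 3: 'fog'
Total whole words: 3

3


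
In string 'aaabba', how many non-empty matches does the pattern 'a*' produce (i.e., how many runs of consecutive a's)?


Pattern 'a*' matches zero or more a's. We want non-empty runs of consecutive a's.
String: 'aaabba'
Walking through the string to find runs of a's:
  Run 1: positions 0-2 -> 'aaa'
  Run 2: positions 5-5 -> 'a'
Non-empty runs found: ['aaa', 'a']
Count: 2

2


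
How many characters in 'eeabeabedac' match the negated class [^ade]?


Negated class [^ade] matches any char NOT in {a, d, e}
Scanning 'eeabeabedac':
  pos 0: 'e' -> no (excluded)
  pos 1: 'e' -> no (excluded)
  pos 2: 'a' -> no (excluded)
  pos 3: 'b' -> MATCH
  pos 4: 'e' -> no (excluded)
  pos 5: 'a' -> no (excluded)
  pos 6: 'b' -> MATCH
  pos 7: 'e' -> no (excluded)
  pos 8: 'd' -> no (excluded)
  pos 9: 'a' -> no (excluded)
  pos 10: 'c' -> MATCH
Total matches: 3

3


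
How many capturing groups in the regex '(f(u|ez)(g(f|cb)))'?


To count capturing groups, count each '(' that starts a group.
Pattern: '(f(u|ez)(g(f|cb)))'
Walking through the pattern:
  Position 0: '(' -> group #1
  Position 2: '(' -> group #2
  Position 8: '(' -> group #3
  Position 10: '(' -> group #4
Total capturing groups: 4

4


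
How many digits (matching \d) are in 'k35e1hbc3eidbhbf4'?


\d matches any digit 0-9.
Scanning 'k35e1hbc3eidbhbf4':
  pos 1: '3' -> DIGIT
  pos 2: '5' -> DIGIT
  pos 4: '1' -> DIGIT
  pos 8: '3' -> DIGIT
  pos 16: '4' -> DIGIT
Digits found: ['3', '5', '1', '3', '4']
Total: 5

5


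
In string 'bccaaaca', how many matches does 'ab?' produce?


Pattern 'ab?' matches 'a' optionally followed by 'b'.
String: 'bccaaaca'
Scanning left to right for 'a' then checking next char:
  Match 1: 'a' (a not followed by b)
  Match 2: 'a' (a not followed by b)
  Match 3: 'a' (a not followed by b)
  Match 4: 'a' (a not followed by b)
Total matches: 4

4


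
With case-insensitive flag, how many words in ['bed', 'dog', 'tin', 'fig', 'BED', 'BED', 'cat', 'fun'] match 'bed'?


Case-insensitive matching: compare each word's lowercase form to 'bed'.
  'bed' -> lower='bed' -> MATCH
  'dog' -> lower='dog' -> no
  'tin' -> lower='tin' -> no
  'fig' -> lower='fig' -> no
  'BED' -> lower='bed' -> MATCH
  'BED' -> lower='bed' -> MATCH
  'cat' -> lower='cat' -> no
  'fun' -> lower='fun' -> no
Matches: ['bed', 'BED', 'BED']
Count: 3

3


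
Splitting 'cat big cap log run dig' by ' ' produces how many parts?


Splitting by ' ' breaks the string at each occurrence of the separator.
Text: 'cat big cap log run dig'
Parts after split:
  Part 1: 'cat'
  Part 2: 'big'
  Part 3: 'cap'
  Part 4: 'log'
  Part 5: 'run'
  Part 6: 'dig'
Total parts: 6

6


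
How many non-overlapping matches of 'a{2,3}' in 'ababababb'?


Pattern 'a{2,3}' matches between 2 and 3 consecutive a's (greedy).
String: 'ababababb'
Finding runs of a's and applying greedy matching:
  Run at pos 0: 'a' (length 1)
  Run at pos 2: 'a' (length 1)
  Run at pos 4: 'a' (length 1)
  Run at pos 6: 'a' (length 1)
Matches: []
Count: 0

0


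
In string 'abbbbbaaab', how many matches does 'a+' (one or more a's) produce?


Pattern 'a+' matches one or more consecutive a's.
String: 'abbbbbaaab'
Scanning for runs of a:
  Match 1: 'a' (length 1)
  Match 2: 'aaa' (length 3)
Total matches: 2

2


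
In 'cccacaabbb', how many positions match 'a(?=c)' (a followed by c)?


Lookahead 'a(?=c)' matches 'a' only when followed by 'c'.
String: 'cccacaabbb'
Checking each position where char is 'a':
  pos 3: 'a' -> MATCH (next='c')
  pos 5: 'a' -> no (next='a')
  pos 6: 'a' -> no (next='b')
Matching positions: [3]
Count: 1

1


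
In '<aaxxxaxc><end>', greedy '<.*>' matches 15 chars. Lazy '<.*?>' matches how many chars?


Greedy '<.*>' tries to match as MUCH as possible.
Lazy '<.*?>' tries to match as LITTLE as possible.

String: '<aaxxxaxc><end>'
Greedy '<.*>' starts at first '<' and extends to the LAST '>': '<aaxxxaxc><end>' (15 chars)
Lazy '<.*?>' starts at first '<' and stops at the FIRST '>': '<aaxxxaxc>' (10 chars)

10


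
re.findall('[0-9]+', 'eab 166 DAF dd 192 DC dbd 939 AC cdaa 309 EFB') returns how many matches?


Pattern '[0-9]+' finds one or more digits.
Text: 'eab 166 DAF dd 192 DC dbd 939 AC cdaa 309 EFB'
Scanning for matches:
  Match 1: '166'
  Match 2: '192'
  Match 3: '939'
  Match 4: '309'
Total matches: 4

4


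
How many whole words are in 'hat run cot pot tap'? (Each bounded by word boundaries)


Word boundaries (\b) mark the start/end of each word.
Text: 'hat run cot pot tap'
Splitting by whitespace:
  Word 1: 'hat'
  Word 2: 'run'
  Word 3: 'cot'
  Word 4: 'pot'
  Word 5: 'tap'
Total whole words: 5

5


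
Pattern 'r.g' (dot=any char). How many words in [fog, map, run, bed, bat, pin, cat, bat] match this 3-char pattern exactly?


Pattern 'r.g' means: starts with 'r', any single char, ends with 'g'.
Checking each word (must be exactly 3 chars):
  'fog' (len=3): no
  'map' (len=3): no
  'run' (len=3): no
  'bed' (len=3): no
  'bat' (len=3): no
  'pin' (len=3): no
  'cat' (len=3): no
  'bat' (len=3): no
Matching words: []
Total: 0

0


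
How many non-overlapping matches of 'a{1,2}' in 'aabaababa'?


Pattern 'a{1,2}' matches between 1 and 2 consecutive a's (greedy).
String: 'aabaababa'
Finding runs of a's and applying greedy matching:
  Run at pos 0: 'aa' (length 2)
  Run at pos 3: 'aa' (length 2)
  Run at pos 6: 'a' (length 1)
  Run at pos 8: 'a' (length 1)
Matches: ['aa', 'aa', 'a', 'a']
Count: 4

4


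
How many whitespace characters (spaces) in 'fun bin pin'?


\s matches whitespace characters (spaces, tabs, etc.).
Text: 'fun bin pin'
This text has 3 words separated by spaces.
Number of spaces = number of words - 1 = 3 - 1 = 2

2


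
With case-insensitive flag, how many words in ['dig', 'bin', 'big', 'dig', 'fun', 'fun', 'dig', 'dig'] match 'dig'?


Case-insensitive matching: compare each word's lowercase form to 'dig'.
  'dig' -> lower='dig' -> MATCH
  'bin' -> lower='bin' -> no
  'big' -> lower='big' -> no
  'dig' -> lower='dig' -> MATCH
  'fun' -> lower='fun' -> no
  'fun' -> lower='fun' -> no
  'dig' -> lower='dig' -> MATCH
  'dig' -> lower='dig' -> MATCH
Matches: ['dig', 'dig', 'dig', 'dig']
Count: 4

4


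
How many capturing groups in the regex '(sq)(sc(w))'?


To count capturing groups, count each '(' that starts a group.
Pattern: '(sq)(sc(w))'
Walking through the pattern:
  Position 0: '(' -> group #1
  Position 4: '(' -> group #2
  Position 7: '(' -> group #3
Total capturing groups: 3

3


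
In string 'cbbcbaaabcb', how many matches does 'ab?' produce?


Pattern 'ab?' matches 'a' optionally followed by 'b'.
String: 'cbbcbaaabcb'
Scanning left to right for 'a' then checking next char:
  Match 1: 'a' (a not followed by b)
  Match 2: 'a' (a not followed by b)
  Match 3: 'ab' (a followed by b)
Total matches: 3

3


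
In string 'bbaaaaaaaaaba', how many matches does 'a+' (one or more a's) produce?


Pattern 'a+' matches one or more consecutive a's.
String: 'bbaaaaaaaaaba'
Scanning for runs of a:
  Match 1: 'aaaaaaaaa' (length 9)
  Match 2: 'a' (length 1)
Total matches: 2

2


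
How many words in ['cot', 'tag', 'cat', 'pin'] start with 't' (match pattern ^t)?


Pattern ^t anchors to start of word. Check which words begin with 't':
  'cot' -> no
  'tag' -> MATCH (starts with 't')
  'cat' -> no
  'pin' -> no
Matching words: ['tag']
Count: 1

1


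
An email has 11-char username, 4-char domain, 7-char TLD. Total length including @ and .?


An email address has format: username@domain.tld
Username length: 11
'@' character: 1
Domain length: 4
'.' character: 1
TLD length: 7
Total = 11 + 1 + 4 + 1 + 7 = 24

24


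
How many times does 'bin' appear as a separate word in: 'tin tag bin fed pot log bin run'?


Scanning each word for exact match 'bin':
  Word 1: 'tin' -> no
  Word 2: 'tag' -> no
  Word 3: 'bin' -> MATCH
  Word 4: 'fed' -> no
  Word 5: 'pot' -> no
  Word 6: 'log' -> no
  Word 7: 'bin' -> MATCH
  Word 8: 'run' -> no
Total matches: 2

2


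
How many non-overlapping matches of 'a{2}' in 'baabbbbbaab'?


Pattern 'a{2}' matches exactly 2 consecutive a's (greedy, non-overlapping).
String: 'baabbbbbaab'
Scanning for runs of a's:
  Run at pos 1: 'aa' (length 2) -> 1 match(es)
  Run at pos 8: 'aa' (length 2) -> 1 match(es)
Matches found: ['aa', 'aa']
Total: 2

2


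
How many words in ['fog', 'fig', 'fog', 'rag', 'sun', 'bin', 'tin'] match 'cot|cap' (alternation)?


Alternation 'cot|cap' matches either 'cot' or 'cap'.
Checking each word:
  'fog' -> no
  'fig' -> no
  'fog' -> no
  'rag' -> no
  'sun' -> no
  'bin' -> no
  'tin' -> no
Matches: []
Count: 0

0


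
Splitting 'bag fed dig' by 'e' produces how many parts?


Splitting by 'e' breaks the string at each occurrence of the separator.
Text: 'bag fed dig'
Parts after split:
  Part 1: 'bag f'
  Part 2: 'd dig'
Total parts: 2

2


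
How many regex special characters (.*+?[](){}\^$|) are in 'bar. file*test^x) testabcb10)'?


Regex special characters are: . * + ? [ ] ( ) { } \ ^ $ |
Scanning 'bar. file*test^x) testabcb10)':
  pos 3: '.' -> SPECIAL
  pos 9: '*' -> SPECIAL
  pos 14: '^' -> SPECIAL
  pos 16: ')' -> SPECIAL
  pos 28: ')' -> SPECIAL
Special chars found: ['.', '*', '^', ')', ')']
Total: 5

5


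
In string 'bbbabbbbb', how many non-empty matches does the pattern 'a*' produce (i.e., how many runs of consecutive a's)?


Pattern 'a*' matches zero or more a's. We want non-empty runs of consecutive a's.
String: 'bbbabbbbb'
Walking through the string to find runs of a's:
  Run 1: positions 3-3 -> 'a'
Non-empty runs found: ['a']
Count: 1

1


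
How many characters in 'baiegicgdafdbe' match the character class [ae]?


Character class [ae] matches any of: {a, e}
Scanning string 'baiegicgdafdbe' character by character:
  pos 0: 'b' -> no
  pos 1: 'a' -> MATCH
  pos 2: 'i' -> no
  pos 3: 'e' -> MATCH
  pos 4: 'g' -> no
  pos 5: 'i' -> no
  pos 6: 'c' -> no
  pos 7: 'g' -> no
  pos 8: 'd' -> no
  pos 9: 'a' -> MATCH
  pos 10: 'f' -> no
  pos 11: 'd' -> no
  pos 12: 'b' -> no
  pos 13: 'e' -> MATCH
Total matches: 4

4


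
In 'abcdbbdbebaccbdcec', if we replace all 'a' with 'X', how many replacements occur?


re.sub('a', 'X', text) replaces every occurrence of 'a' with 'X'.
Text: 'abcdbbdbebaccbdcec'
Scanning for 'a':
  pos 0: 'a' -> replacement #1
  pos 10: 'a' -> replacement #2
Total replacements: 2

2


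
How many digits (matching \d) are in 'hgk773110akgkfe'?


\d matches any digit 0-9.
Scanning 'hgk773110akgkfe':
  pos 3: '7' -> DIGIT
  pos 4: '7' -> DIGIT
  pos 5: '3' -> DIGIT
  pos 6: '1' -> DIGIT
  pos 7: '1' -> DIGIT
  pos 8: '0' -> DIGIT
Digits found: ['7', '7', '3', '1', '1', '0']
Total: 6

6


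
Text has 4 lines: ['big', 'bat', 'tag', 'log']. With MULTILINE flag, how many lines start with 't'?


With MULTILINE flag, ^ matches the start of each line.
Lines: ['big', 'bat', 'tag', 'log']
Checking which lines start with 't':
  Line 1: 'big' -> no
  Line 2: 'bat' -> no
  Line 3: 'tag' -> MATCH
  Line 4: 'log' -> no
Matching lines: ['tag']
Count: 1

1


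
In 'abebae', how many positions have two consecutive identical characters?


Looking for consecutive identical characters in 'abebae':
  pos 0-1: 'a' vs 'b' -> different
  pos 1-2: 'b' vs 'e' -> different
  pos 2-3: 'e' vs 'b' -> different
  pos 3-4: 'b' vs 'a' -> different
  pos 4-5: 'a' vs 'e' -> different
Consecutive identical pairs: []
Count: 0

0


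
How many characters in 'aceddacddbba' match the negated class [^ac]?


Negated class [^ac] matches any char NOT in {a, c}
Scanning 'aceddacddbba':
  pos 0: 'a' -> no (excluded)
  pos 1: 'c' -> no (excluded)
  pos 2: 'e' -> MATCH
  pos 3: 'd' -> MATCH
  pos 4: 'd' -> MATCH
  pos 5: 'a' -> no (excluded)
  pos 6: 'c' -> no (excluded)
  pos 7: 'd' -> MATCH
  pos 8: 'd' -> MATCH
  pos 9: 'b' -> MATCH
  pos 10: 'b' -> MATCH
  pos 11: 'a' -> no (excluded)
Total matches: 7

7


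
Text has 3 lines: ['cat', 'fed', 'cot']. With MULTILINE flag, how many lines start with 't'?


With MULTILINE flag, ^ matches the start of each line.
Lines: ['cat', 'fed', 'cot']
Checking which lines start with 't':
  Line 1: 'cat' -> no
  Line 2: 'fed' -> no
  Line 3: 'cot' -> no
Matching lines: []
Count: 0

0


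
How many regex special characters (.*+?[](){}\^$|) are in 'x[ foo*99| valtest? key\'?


Regex special characters are: . * + ? [ ] ( ) { } \ ^ $ |
Scanning 'x[ foo*99| valtest? key\':
  pos 1: '[' -> SPECIAL
  pos 6: '*' -> SPECIAL
  pos 9: '|' -> SPECIAL
  pos 18: '?' -> SPECIAL
  pos 23: '\' -> SPECIAL
Special chars found: ['[', '*', '|', '?', '\\']
Total: 5

5


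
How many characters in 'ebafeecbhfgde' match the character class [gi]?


Character class [gi] matches any of: {g, i}
Scanning string 'ebafeecbhfgde' character by character:
  pos 0: 'e' -> no
  pos 1: 'b' -> no
  pos 2: 'a' -> no
  pos 3: 'f' -> no
  pos 4: 'e' -> no
  pos 5: 'e' -> no
  pos 6: 'c' -> no
  pos 7: 'b' -> no
  pos 8: 'h' -> no
  pos 9: 'f' -> no
  pos 10: 'g' -> MATCH
  pos 11: 'd' -> no
  pos 12: 'e' -> no
Total matches: 1

1


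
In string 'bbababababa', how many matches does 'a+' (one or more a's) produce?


Pattern 'a+' matches one or more consecutive a's.
String: 'bbababababa'
Scanning for runs of a:
  Match 1: 'a' (length 1)
  Match 2: 'a' (length 1)
  Match 3: 'a' (length 1)
  Match 4: 'a' (length 1)
  Match 5: 'a' (length 1)
Total matches: 5

5


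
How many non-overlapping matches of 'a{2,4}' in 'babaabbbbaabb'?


Pattern 'a{2,4}' matches between 2 and 4 consecutive a's (greedy).
String: 'babaabbbbaabb'
Finding runs of a's and applying greedy matching:
  Run at pos 1: 'a' (length 1)
  Run at pos 3: 'aa' (length 2)
  Run at pos 9: 'aa' (length 2)
Matches: ['aa', 'aa']
Count: 2

2


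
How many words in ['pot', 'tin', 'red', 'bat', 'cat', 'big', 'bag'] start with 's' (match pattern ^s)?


Pattern ^s anchors to start of word. Check which words begin with 's':
  'pot' -> no
  'tin' -> no
  'red' -> no
  'bat' -> no
  'cat' -> no
  'big' -> no
  'bag' -> no
Matching words: []
Count: 0

0


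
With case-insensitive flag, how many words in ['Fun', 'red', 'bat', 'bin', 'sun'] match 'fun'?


Case-insensitive matching: compare each word's lowercase form to 'fun'.
  'Fun' -> lower='fun' -> MATCH
  'red' -> lower='red' -> no
  'bat' -> lower='bat' -> no
  'bin' -> lower='bin' -> no
  'sun' -> lower='sun' -> no
Matches: ['Fun']
Count: 1

1


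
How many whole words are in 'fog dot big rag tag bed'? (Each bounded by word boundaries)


Word boundaries (\b) mark the start/end of each word.
Text: 'fog dot big rag tag bed'
Splitting by whitespace:
  Word 1: 'fog'
  Word 2: 'dot'
  Word 3: 'big'
  Word 4: 'rag'
  Word 5: 'tag'
  Word 6: 'bed'
Total whole words: 6

6


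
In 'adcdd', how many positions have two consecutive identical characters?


Looking for consecutive identical characters in 'adcdd':
  pos 0-1: 'a' vs 'd' -> different
  pos 1-2: 'd' vs 'c' -> different
  pos 2-3: 'c' vs 'd' -> different
  pos 3-4: 'd' vs 'd' -> MATCH ('dd')
Consecutive identical pairs: ['dd']
Count: 1

1


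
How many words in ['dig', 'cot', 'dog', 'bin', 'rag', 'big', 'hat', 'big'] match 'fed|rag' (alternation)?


Alternation 'fed|rag' matches either 'fed' or 'rag'.
Checking each word:
  'dig' -> no
  'cot' -> no
  'dog' -> no
  'bin' -> no
  'rag' -> MATCH
  'big' -> no
  'hat' -> no
  'big' -> no
Matches: ['rag']
Count: 1

1


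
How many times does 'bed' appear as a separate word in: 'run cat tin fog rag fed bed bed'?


Scanning each word for exact match 'bed':
  Word 1: 'run' -> no
  Word 2: 'cat' -> no
  Word 3: 'tin' -> no
  Word 4: 'fog' -> no
  Word 5: 'rag' -> no
  Word 6: 'fed' -> no
  Word 7: 'bed' -> MATCH
  Word 8: 'bed' -> MATCH
Total matches: 2

2


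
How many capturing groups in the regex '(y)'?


To count capturing groups, count each '(' that starts a group.
Pattern: '(y)'
Walking through the pattern:
  Position 0: '(' -> group #1
Total capturing groups: 1

1


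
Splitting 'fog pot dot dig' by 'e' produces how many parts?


Splitting by 'e' breaks the string at each occurrence of the separator.
Text: 'fog pot dot dig'
Parts after split:
  Part 1: 'fog pot dot dig'
Total parts: 1

1


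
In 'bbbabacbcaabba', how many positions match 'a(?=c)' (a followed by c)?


Lookahead 'a(?=c)' matches 'a' only when followed by 'c'.
String: 'bbbabacbcaabba'
Checking each position where char is 'a':
  pos 3: 'a' -> no (next='b')
  pos 5: 'a' -> MATCH (next='c')
  pos 9: 'a' -> no (next='a')
  pos 10: 'a' -> no (next='b')
Matching positions: [5]
Count: 1

1


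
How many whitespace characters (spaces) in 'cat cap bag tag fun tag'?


\s matches whitespace characters (spaces, tabs, etc.).
Text: 'cat cap bag tag fun tag'
This text has 6 words separated by spaces.
Number of spaces = number of words - 1 = 6 - 1 = 5

5


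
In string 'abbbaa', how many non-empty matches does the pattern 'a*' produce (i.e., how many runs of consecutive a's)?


Pattern 'a*' matches zero or more a's. We want non-empty runs of consecutive a's.
String: 'abbbaa'
Walking through the string to find runs of a's:
  Run 1: positions 0-0 -> 'a'
  Run 2: positions 4-5 -> 'aa'
Non-empty runs found: ['a', 'aa']
Count: 2

2


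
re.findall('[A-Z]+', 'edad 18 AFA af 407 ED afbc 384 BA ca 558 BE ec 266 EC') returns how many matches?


Pattern '[A-Z]+' finds one or more uppercase letters.
Text: 'edad 18 AFA af 407 ED afbc 384 BA ca 558 BE ec 266 EC'
Scanning for matches:
  Match 1: 'AFA'
  Match 2: 'ED'
  Match 3: 'BA'
  Match 4: 'BE'
  Match 5: 'EC'
Total matches: 5

5


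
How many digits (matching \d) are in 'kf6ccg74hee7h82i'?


\d matches any digit 0-9.
Scanning 'kf6ccg74hee7h82i':
  pos 2: '6' -> DIGIT
  pos 6: '7' -> DIGIT
  pos 7: '4' -> DIGIT
  pos 11: '7' -> DIGIT
  pos 13: '8' -> DIGIT
  pos 14: '2' -> DIGIT
Digits found: ['6', '7', '4', '7', '8', '2']
Total: 6

6


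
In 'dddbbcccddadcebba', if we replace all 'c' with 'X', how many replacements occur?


re.sub('c', 'X', text) replaces every occurrence of 'c' with 'X'.
Text: 'dddbbcccddadcebba'
Scanning for 'c':
  pos 5: 'c' -> replacement #1
  pos 6: 'c' -> replacement #2
  pos 7: 'c' -> replacement #3
  pos 12: 'c' -> replacement #4
Total replacements: 4

4


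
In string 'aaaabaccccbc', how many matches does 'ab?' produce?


Pattern 'ab?' matches 'a' optionally followed by 'b'.
String: 'aaaabaccccbc'
Scanning left to right for 'a' then checking next char:
  Match 1: 'a' (a not followed by b)
  Match 2: 'a' (a not followed by b)
  Match 3: 'a' (a not followed by b)
  Match 4: 'ab' (a followed by b)
  Match 5: 'a' (a not followed by b)
Total matches: 5

5


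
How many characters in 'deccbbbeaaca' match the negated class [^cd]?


Negated class [^cd] matches any char NOT in {c, d}
Scanning 'deccbbbeaaca':
  pos 0: 'd' -> no (excluded)
  pos 1: 'e' -> MATCH
  pos 2: 'c' -> no (excluded)
  pos 3: 'c' -> no (excluded)
  pos 4: 'b' -> MATCH
  pos 5: 'b' -> MATCH
  pos 6: 'b' -> MATCH
  pos 7: 'e' -> MATCH
  pos 8: 'a' -> MATCH
  pos 9: 'a' -> MATCH
  pos 10: 'c' -> no (excluded)
  pos 11: 'a' -> MATCH
Total matches: 8

8


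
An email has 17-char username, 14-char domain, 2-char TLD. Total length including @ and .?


An email address has format: username@domain.tld
Username length: 17
'@' character: 1
Domain length: 14
'.' character: 1
TLD length: 2
Total = 17 + 1 + 14 + 1 + 2 = 35

35


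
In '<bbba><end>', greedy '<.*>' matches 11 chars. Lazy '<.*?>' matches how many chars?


Greedy '<.*>' tries to match as MUCH as possible.
Lazy '<.*?>' tries to match as LITTLE as possible.

String: '<bbba><end>'
Greedy '<.*>' starts at first '<' and extends to the LAST '>': '<bbba><end>' (11 chars)
Lazy '<.*?>' starts at first '<' and stops at the FIRST '>': '<bbba>' (6 chars)

6


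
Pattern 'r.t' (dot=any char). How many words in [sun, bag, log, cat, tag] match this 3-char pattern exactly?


Pattern 'r.t' means: starts with 'r', any single char, ends with 't'.
Checking each word (must be exactly 3 chars):
  'sun' (len=3): no
  'bag' (len=3): no
  'log' (len=3): no
  'cat' (len=3): no
  'tag' (len=3): no
Matching words: []
Total: 0

0


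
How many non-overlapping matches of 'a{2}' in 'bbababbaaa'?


Pattern 'a{2}' matches exactly 2 consecutive a's (greedy, non-overlapping).
String: 'bbababbaaa'
Scanning for runs of a's:
  Run at pos 2: 'a' (length 1) -> 0 match(es)
  Run at pos 4: 'a' (length 1) -> 0 match(es)
  Run at pos 7: 'aaa' (length 3) -> 1 match(es)
Matches found: ['aa']
Total: 1

1


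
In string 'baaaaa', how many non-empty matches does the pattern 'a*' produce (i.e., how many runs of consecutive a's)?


Pattern 'a*' matches zero or more a's. We want non-empty runs of consecutive a's.
String: 'baaaaa'
Walking through the string to find runs of a's:
  Run 1: positions 1-5 -> 'aaaaa'
Non-empty runs found: ['aaaaa']
Count: 1

1


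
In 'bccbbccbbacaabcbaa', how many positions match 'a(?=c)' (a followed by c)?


Lookahead 'a(?=c)' matches 'a' only when followed by 'c'.
String: 'bccbbccbbacaabcbaa'
Checking each position where char is 'a':
  pos 9: 'a' -> MATCH (next='c')
  pos 11: 'a' -> no (next='a')
  pos 12: 'a' -> no (next='b')
  pos 16: 'a' -> no (next='a')
Matching positions: [9]
Count: 1

1


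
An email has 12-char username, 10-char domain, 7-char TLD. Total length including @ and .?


An email address has format: username@domain.tld
Username length: 12
'@' character: 1
Domain length: 10
'.' character: 1
TLD length: 7
Total = 12 + 1 + 10 + 1 + 7 = 31

31


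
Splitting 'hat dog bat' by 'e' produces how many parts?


Splitting by 'e' breaks the string at each occurrence of the separator.
Text: 'hat dog bat'
Parts after split:
  Part 1: 'hat dog bat'
Total parts: 1

1


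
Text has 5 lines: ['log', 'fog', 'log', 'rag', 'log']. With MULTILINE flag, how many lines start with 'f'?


With MULTILINE flag, ^ matches the start of each line.
Lines: ['log', 'fog', 'log', 'rag', 'log']
Checking which lines start with 'f':
  Line 1: 'log' -> no
  Line 2: 'fog' -> MATCH
  Line 3: 'log' -> no
  Line 4: 'rag' -> no
  Line 5: 'log' -> no
Matching lines: ['fog']
Count: 1

1


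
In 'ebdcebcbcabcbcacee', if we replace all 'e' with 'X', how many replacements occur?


re.sub('e', 'X', text) replaces every occurrence of 'e' with 'X'.
Text: 'ebdcebcbcabcbcacee'
Scanning for 'e':
  pos 0: 'e' -> replacement #1
  pos 4: 'e' -> replacement #2
  pos 16: 'e' -> replacement #3
  pos 17: 'e' -> replacement #4
Total replacements: 4

4


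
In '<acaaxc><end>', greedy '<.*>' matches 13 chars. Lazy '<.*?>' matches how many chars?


Greedy '<.*>' tries to match as MUCH as possible.
Lazy '<.*?>' tries to match as LITTLE as possible.

String: '<acaaxc><end>'
Greedy '<.*>' starts at first '<' and extends to the LAST '>': '<acaaxc><end>' (13 chars)
Lazy '<.*?>' starts at first '<' and stops at the FIRST '>': '<acaaxc>' (8 chars)

8


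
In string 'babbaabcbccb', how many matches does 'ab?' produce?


Pattern 'ab?' matches 'a' optionally followed by 'b'.
String: 'babbaabcbccb'
Scanning left to right for 'a' then checking next char:
  Match 1: 'ab' (a followed by b)
  Match 2: 'a' (a not followed by b)
  Match 3: 'ab' (a followed by b)
Total matches: 3

3


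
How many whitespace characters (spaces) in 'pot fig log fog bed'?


\s matches whitespace characters (spaces, tabs, etc.).
Text: 'pot fig log fog bed'
This text has 5 words separated by spaces.
Number of spaces = number of words - 1 = 5 - 1 = 4

4


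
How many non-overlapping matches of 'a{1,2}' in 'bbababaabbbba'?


Pattern 'a{1,2}' matches between 1 and 2 consecutive a's (greedy).
String: 'bbababaabbbba'
Finding runs of a's and applying greedy matching:
  Run at pos 2: 'a' (length 1)
  Run at pos 4: 'a' (length 1)
  Run at pos 6: 'aa' (length 2)
  Run at pos 12: 'a' (length 1)
Matches: ['a', 'a', 'aa', 'a']
Count: 4

4


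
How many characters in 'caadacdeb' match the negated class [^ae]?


Negated class [^ae] matches any char NOT in {a, e}
Scanning 'caadacdeb':
  pos 0: 'c' -> MATCH
  pos 1: 'a' -> no (excluded)
  pos 2: 'a' -> no (excluded)
  pos 3: 'd' -> MATCH
  pos 4: 'a' -> no (excluded)
  pos 5: 'c' -> MATCH
  pos 6: 'd' -> MATCH
  pos 7: 'e' -> no (excluded)
  pos 8: 'b' -> MATCH
Total matches: 5

5


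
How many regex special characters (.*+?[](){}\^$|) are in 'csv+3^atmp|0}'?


Regex special characters are: . * + ? [ ] ( ) { } \ ^ $ |
Scanning 'csv+3^atmp|0}':
  pos 3: '+' -> SPECIAL
  pos 5: '^' -> SPECIAL
  pos 10: '|' -> SPECIAL
  pos 12: '}' -> SPECIAL
Special chars found: ['+', '^', '|', '}']
Total: 4

4


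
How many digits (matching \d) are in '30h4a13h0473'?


\d matches any digit 0-9.
Scanning '30h4a13h0473':
  pos 0: '3' -> DIGIT
  pos 1: '0' -> DIGIT
  pos 3: '4' -> DIGIT
  pos 5: '1' -> DIGIT
  pos 6: '3' -> DIGIT
  pos 8: '0' -> DIGIT
  pos 9: '4' -> DIGIT
  pos 10: '7' -> DIGIT
  pos 11: '3' -> DIGIT
Digits found: ['3', '0', '4', '1', '3', '0', '4', '7', '3']
Total: 9

9


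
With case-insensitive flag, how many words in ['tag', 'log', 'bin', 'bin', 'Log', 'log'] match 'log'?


Case-insensitive matching: compare each word's lowercase form to 'log'.
  'tag' -> lower='tag' -> no
  'log' -> lower='log' -> MATCH
  'bin' -> lower='bin' -> no
  'bin' -> lower='bin' -> no
  'Log' -> lower='log' -> MATCH
  'log' -> lower='log' -> MATCH
Matches: ['log', 'Log', 'log']
Count: 3

3


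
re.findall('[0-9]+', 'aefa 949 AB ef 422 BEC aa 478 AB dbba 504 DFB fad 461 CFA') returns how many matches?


Pattern '[0-9]+' finds one or more digits.
Text: 'aefa 949 AB ef 422 BEC aa 478 AB dbba 504 DFB fad 461 CFA'
Scanning for matches:
  Match 1: '949'
  Match 2: '422'
  Match 3: '478'
  Match 4: '504'
  Match 5: '461'
Total matches: 5

5


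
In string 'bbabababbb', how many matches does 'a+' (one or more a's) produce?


Pattern 'a+' matches one or more consecutive a's.
String: 'bbabababbb'
Scanning for runs of a:
  Match 1: 'a' (length 1)
  Match 2: 'a' (length 1)
  Match 3: 'a' (length 1)
Total matches: 3

3


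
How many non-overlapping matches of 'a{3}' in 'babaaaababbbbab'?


Pattern 'a{3}' matches exactly 3 consecutive a's (greedy, non-overlapping).
String: 'babaaaababbbbab'
Scanning for runs of a's:
  Run at pos 1: 'a' (length 1) -> 0 match(es)
  Run at pos 3: 'aaaa' (length 4) -> 1 match(es)
  Run at pos 8: 'a' (length 1) -> 0 match(es)
  Run at pos 13: 'a' (length 1) -> 0 match(es)
Matches found: ['aaa']
Total: 1

1


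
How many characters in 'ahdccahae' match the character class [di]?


Character class [di] matches any of: {d, i}
Scanning string 'ahdccahae' character by character:
  pos 0: 'a' -> no
  pos 1: 'h' -> no
  pos 2: 'd' -> MATCH
  pos 3: 'c' -> no
  pos 4: 'c' -> no
  pos 5: 'a' -> no
  pos 6: 'h' -> no
  pos 7: 'a' -> no
  pos 8: 'e' -> no
Total matches: 1

1


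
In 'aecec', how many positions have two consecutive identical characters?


Looking for consecutive identical characters in 'aecec':
  pos 0-1: 'a' vs 'e' -> different
  pos 1-2: 'e' vs 'c' -> different
  pos 2-3: 'c' vs 'e' -> different
  pos 3-4: 'e' vs 'c' -> different
Consecutive identical pairs: []
Count: 0

0


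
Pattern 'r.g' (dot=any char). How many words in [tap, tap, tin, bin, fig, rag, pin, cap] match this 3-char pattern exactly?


Pattern 'r.g' means: starts with 'r', any single char, ends with 'g'.
Checking each word (must be exactly 3 chars):
  'tap' (len=3): no
  'tap' (len=3): no
  'tin' (len=3): no
  'bin' (len=3): no
  'fig' (len=3): no
  'rag' (len=3): MATCH
  'pin' (len=3): no
  'cap' (len=3): no
Matching words: ['rag']
Total: 1

1


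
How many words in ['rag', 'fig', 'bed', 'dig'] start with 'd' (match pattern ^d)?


Pattern ^d anchors to start of word. Check which words begin with 'd':
  'rag' -> no
  'fig' -> no
  'bed' -> no
  'dig' -> MATCH (starts with 'd')
Matching words: ['dig']
Count: 1

1


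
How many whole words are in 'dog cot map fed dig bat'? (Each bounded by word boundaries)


Word boundaries (\b) mark the start/end of each word.
Text: 'dog cot map fed dig bat'
Splitting by whitespace:
  Word 1: 'dog'
  Word 2: 'cot'
  Word 3: 'map'
  Word 4: 'fed'
  Word 5: 'dig'
  Word 6: 'bat'
Total whole words: 6

6


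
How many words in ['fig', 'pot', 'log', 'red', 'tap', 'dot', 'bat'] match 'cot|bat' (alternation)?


Alternation 'cot|bat' matches either 'cot' or 'bat'.
Checking each word:
  'fig' -> no
  'pot' -> no
  'log' -> no
  'red' -> no
  'tap' -> no
  'dot' -> no
  'bat' -> MATCH
Matches: ['bat']
Count: 1

1


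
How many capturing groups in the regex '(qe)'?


To count capturing groups, count each '(' that starts a group.
Pattern: '(qe)'
Walking through the pattern:
  Position 0: '(' -> group #1
Total capturing groups: 1

1


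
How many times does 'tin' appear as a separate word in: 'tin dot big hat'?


Scanning each word for exact match 'tin':
  Word 1: 'tin' -> MATCH
  Word 2: 'dot' -> no
  Word 3: 'big' -> no
  Word 4: 'hat' -> no
Total matches: 1

1


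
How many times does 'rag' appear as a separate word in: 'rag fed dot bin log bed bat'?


Scanning each word for exact match 'rag':
  Word 1: 'rag' -> MATCH
  Word 2: 'fed' -> no
  Word 3: 'dot' -> no
  Word 4: 'bin' -> no
  Word 5: 'log' -> no
  Word 6: 'bed' -> no
  Word 7: 'bat' -> no
Total matches: 1

1


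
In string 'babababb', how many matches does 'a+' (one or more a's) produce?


Pattern 'a+' matches one or more consecutive a's.
String: 'babababb'
Scanning for runs of a:
  Match 1: 'a' (length 1)
  Match 2: 'a' (length 1)
  Match 3: 'a' (length 1)
Total matches: 3

3


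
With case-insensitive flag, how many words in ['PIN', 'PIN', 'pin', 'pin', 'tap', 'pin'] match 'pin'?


Case-insensitive matching: compare each word's lowercase form to 'pin'.
  'PIN' -> lower='pin' -> MATCH
  'PIN' -> lower='pin' -> MATCH
  'pin' -> lower='pin' -> MATCH
  'pin' -> lower='pin' -> MATCH
  'tap' -> lower='tap' -> no
  'pin' -> lower='pin' -> MATCH
Matches: ['PIN', 'PIN', 'pin', 'pin', 'pin']
Count: 5

5


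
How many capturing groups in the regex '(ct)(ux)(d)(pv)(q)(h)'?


To count capturing groups, count each '(' that starts a group.
Pattern: '(ct)(ux)(d)(pv)(q)(h)'
Walking through the pattern:
  Position 0: '(' -> group #1
  Position 4: '(' -> group #2
  Position 8: '(' -> group #3
  Position 11: '(' -> group #4
  Position 15: '(' -> group #5
  Position 18: '(' -> group #6
Total capturing groups: 6

6


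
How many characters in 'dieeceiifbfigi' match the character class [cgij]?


Character class [cgij] matches any of: {c, g, i, j}
Scanning string 'dieeceiifbfigi' character by character:
  pos 0: 'd' -> no
  pos 1: 'i' -> MATCH
  pos 2: 'e' -> no
  pos 3: 'e' -> no
  pos 4: 'c' -> MATCH
  pos 5: 'e' -> no
  pos 6: 'i' -> MATCH
  pos 7: 'i' -> MATCH
  pos 8: 'f' -> no
  pos 9: 'b' -> no
  pos 10: 'f' -> no
  pos 11: 'i' -> MATCH
  pos 12: 'g' -> MATCH
  pos 13: 'i' -> MATCH
Total matches: 7

7


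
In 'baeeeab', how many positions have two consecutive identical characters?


Looking for consecutive identical characters in 'baeeeab':
  pos 0-1: 'b' vs 'a' -> different
  pos 1-2: 'a' vs 'e' -> different
  pos 2-3: 'e' vs 'e' -> MATCH ('ee')
  pos 3-4: 'e' vs 'e' -> MATCH ('ee')
  pos 4-5: 'e' vs 'a' -> different
  pos 5-6: 'a' vs 'b' -> different
Consecutive identical pairs: ['ee', 'ee']
Count: 2

2


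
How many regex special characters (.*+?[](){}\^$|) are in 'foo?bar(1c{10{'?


Regex special characters are: . * + ? [ ] ( ) { } \ ^ $ |
Scanning 'foo?bar(1c{10{':
  pos 3: '?' -> SPECIAL
  pos 7: '(' -> SPECIAL
  pos 10: '{' -> SPECIAL
  pos 13: '{' -> SPECIAL
Special chars found: ['?', '(', '{', '{']
Total: 4

4
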